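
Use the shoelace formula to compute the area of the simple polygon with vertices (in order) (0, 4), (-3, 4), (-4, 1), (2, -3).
Area = 43/2

Shoelace formula: Area = (1/2) |Σ_i (x_i · y_{i+1} − x_{i+1} · y_i)| (indices mod n). Compute each cross term:
  (0)(4) − (-3)(4) = 12
  (-3)(1) − (-4)(4) = 13
  (-4)(-3) − (2)(1) = 10
  (2)(4) − (0)(-3) = 8
Sum = 43, so (signed) Area = 43/2 = 43/2, |Area| = 43/2.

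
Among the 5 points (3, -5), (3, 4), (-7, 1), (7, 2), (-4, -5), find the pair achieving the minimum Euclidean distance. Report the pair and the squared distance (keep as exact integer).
Pair = ((3, 4), (7, 2)); squared distance = 20

Compute all C(5, 2) = 10 pairwise squared distances (x_i − x_j)² + (y_i − y_j)². The minimum is 20, attained by the pair ((3, 4), (7, 2)).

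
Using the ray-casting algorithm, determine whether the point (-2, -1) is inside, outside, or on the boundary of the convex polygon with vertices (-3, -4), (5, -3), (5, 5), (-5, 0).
The point (-2, -1) lies strictly inside the polygon

Cast a horizontal ray to the right from the query point and count how many polygon edges it crosses (each edge strictly once or zero times, handled with the usual half-open convention). 
Parity of crossings → odd ⇒ inside.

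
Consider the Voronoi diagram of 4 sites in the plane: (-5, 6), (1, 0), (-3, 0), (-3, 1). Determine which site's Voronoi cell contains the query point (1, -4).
Nearest site = (1, 0)

The Voronoi cell of site s contains exactly those query points closer to s than to any other site. Compute squared distances from q = (1, -4) to each site:
  (1 − 1)² + (0 − -4)² = 16
  (-3 − 1)² + (0 − -4)² = 32
  (-3 − 1)² + (1 − -4)² = 41
  (-5 − 1)² + (6 − -4)² = 136
Minimum is attained by (1, 0), so q lies in its Voronoi cell.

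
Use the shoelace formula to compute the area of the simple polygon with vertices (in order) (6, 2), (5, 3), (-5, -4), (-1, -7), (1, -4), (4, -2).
Area = 79/2

Shoelace formula: Area = (1/2) |Σ_i (x_i · y_{i+1} − x_{i+1} · y_i)| (indices mod n). Compute each cross term:
  (6)(3) − (5)(2) = 8
  (5)(-4) − (-5)(3) = -5
  (-5)(-7) − (-1)(-4) = 31
  (-1)(-4) − (1)(-7) = 11
  (1)(-2) − (4)(-4) = 14
  (4)(2) − (6)(-2) = 20
Sum = 79, so (signed) Area = 79/2 = 79/2, |Area| = 79/2.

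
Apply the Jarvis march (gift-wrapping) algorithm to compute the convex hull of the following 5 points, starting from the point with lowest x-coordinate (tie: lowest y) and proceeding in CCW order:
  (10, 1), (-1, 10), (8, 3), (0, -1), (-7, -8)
Hull (CCW) = [(-7, -8), (10, 1), (8, 3), (-1, 10)]

Jarvis march: at each step, from the current hull vertex p, select the next vertex q as the point such that every other point lies strictly to the left of (or on) the directed line p → q. (Equivalently: for every other point r, the cross product (q − p) × (r − p) ≥ 0.)
Starting point (lowest x, tie lowest y): (-7, -8). Wrap until returning to start. Resulting hull: (-7, -8), (10, 1), (8, 3), (-1, 10).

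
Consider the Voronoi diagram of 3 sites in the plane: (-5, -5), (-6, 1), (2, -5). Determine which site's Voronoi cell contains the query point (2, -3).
Nearest site = (2, -5)

The Voronoi cell of site s contains exactly those query points closer to s than to any other site. Compute squared distances from q = (2, -3) to each site:
  (2 − 2)² + (-5 − -3)² = 4
  (-5 − 2)² + (-5 − -3)² = 53
  (-6 − 2)² + (1 − -3)² = 80
Minimum is attained by (2, -5), so q lies in its Voronoi cell.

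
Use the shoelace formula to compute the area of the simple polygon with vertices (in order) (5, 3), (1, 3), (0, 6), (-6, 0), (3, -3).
Area = 48

Shoelace formula: Area = (1/2) |Σ_i (x_i · y_{i+1} − x_{i+1} · y_i)| (indices mod n). Compute each cross term:
  (5)(3) − (1)(3) = 12
  (1)(6) − (0)(3) = 6
  (0)(0) − (-6)(6) = 36
  (-6)(-3) − (3)(0) = 18
  (3)(3) − (5)(-3) = 24
Sum = 96, so (signed) Area = 96/2 = 48, |Area| = 48.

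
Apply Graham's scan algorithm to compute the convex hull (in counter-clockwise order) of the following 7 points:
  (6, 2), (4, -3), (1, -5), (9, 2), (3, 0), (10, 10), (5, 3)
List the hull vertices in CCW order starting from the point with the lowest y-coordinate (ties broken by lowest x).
Hull (CCW) = [(1, -5), (4, -3), (9, 2), (10, 10), (5, 3), (3, 0)]

Graham scan procedure:
  1. Find the pivot p₀ = point with lowest y (tie → lowest x): (1, -5).
  2. Sort the remaining points by polar angle around p₀.
  3. Walk through sorted points, maintaining a stack; pop the top while the last three entries make a non-left turn (cross product ≤ 0).
  4. Final stack is the convex hull in CCW order: (1, -5), (4, -3), (9, 2), (10, 10), (5, 3), (3, 0).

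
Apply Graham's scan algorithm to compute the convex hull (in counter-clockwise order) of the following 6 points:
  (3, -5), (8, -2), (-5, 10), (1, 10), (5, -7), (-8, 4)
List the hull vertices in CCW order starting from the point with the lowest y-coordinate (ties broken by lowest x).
Hull (CCW) = [(5, -7), (8, -2), (1, 10), (-5, 10), (-8, 4)]

Graham scan procedure:
  1. Find the pivot p₀ = point with lowest y (tie → lowest x): (5, -7).
  2. Sort the remaining points by polar angle around p₀.
  3. Walk through sorted points, maintaining a stack; pop the top while the last three entries make a non-left turn (cross product ≤ 0).
  4. Final stack is the convex hull in CCW order: (5, -7), (8, -2), (1, 10), (-5, 10), (-8, 4).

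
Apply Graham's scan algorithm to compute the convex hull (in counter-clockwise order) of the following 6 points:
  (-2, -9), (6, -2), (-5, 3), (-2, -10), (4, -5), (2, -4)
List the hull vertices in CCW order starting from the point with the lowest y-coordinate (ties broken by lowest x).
Hull (CCW) = [(-2, -10), (4, -5), (6, -2), (-5, 3)]

Graham scan procedure:
  1. Find the pivot p₀ = point with lowest y (tie → lowest x): (-2, -10).
  2. Sort the remaining points by polar angle around p₀.
  3. Walk through sorted points, maintaining a stack; pop the top while the last three entries make a non-left turn (cross product ≤ 0).
  4. Final stack is the convex hull in CCW order: (-2, -10), (4, -5), (6, -2), (-5, 3).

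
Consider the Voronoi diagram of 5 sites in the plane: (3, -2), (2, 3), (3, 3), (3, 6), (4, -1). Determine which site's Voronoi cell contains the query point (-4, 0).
Nearest site = (2, 3)

The Voronoi cell of site s contains exactly those query points closer to s than to any other site. Compute squared distances from q = (-4, 0) to each site:
  (2 − -4)² + (3 − 0)² = 45
  (3 − -4)² + (-2 − 0)² = 53
  (3 − -4)² + (3 − 0)² = 58
  (4 − -4)² + (-1 − 0)² = 65
  (3 − -4)² + (6 − 0)² = 85
Minimum is attained by (2, 3), so q lies in its Voronoi cell.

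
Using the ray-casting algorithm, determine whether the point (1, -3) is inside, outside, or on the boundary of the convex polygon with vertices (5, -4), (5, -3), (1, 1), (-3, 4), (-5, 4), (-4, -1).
The point (1, -3) lies strictly outside the polygon

Cast a horizontal ray to the right from the query point and count how many polygon edges it crosses (each edge strictly once or zero times, handled with the usual half-open convention). 
Parity of crossings → even ⇒ outside.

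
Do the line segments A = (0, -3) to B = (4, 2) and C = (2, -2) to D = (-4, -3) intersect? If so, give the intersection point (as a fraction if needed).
Yes; intersection at (8/13, -29/13) (t = 2/13 on AB, s = 3/13 on CD)

Parametrize AB as A + t(B − A) = (0 + 4 t, -3 + 5 t) and CD as C + s(D − C) = (2 + -6 s, -2 + -1 s). Solve the linear system for (t, s). Determinant = -26 ≠ 0, so a unique intersection of the containing lines exists. Solution: t = 2/13, s = 3/13 — both in [0, 1], so the segments cross. Intersection point: (8/13, -29/13).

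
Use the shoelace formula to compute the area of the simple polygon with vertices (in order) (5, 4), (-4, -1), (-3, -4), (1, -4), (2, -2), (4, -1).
Area = 73/2

Shoelace formula: Area = (1/2) |Σ_i (x_i · y_{i+1} − x_{i+1} · y_i)| (indices mod n). Compute each cross term:
  (5)(-1) − (-4)(4) = 11
  (-4)(-4) − (-3)(-1) = 13
  (-3)(-4) − (1)(-4) = 16
  (1)(-2) − (2)(-4) = 6
  (2)(-1) − (4)(-2) = 6
  (4)(4) − (5)(-1) = 21
Sum = 73, so (signed) Area = 73/2 = 73/2, |Area| = 73/2.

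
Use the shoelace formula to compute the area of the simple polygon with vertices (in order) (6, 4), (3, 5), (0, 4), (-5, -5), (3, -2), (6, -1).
Area = 57

Shoelace formula: Area = (1/2) |Σ_i (x_i · y_{i+1} − x_{i+1} · y_i)| (indices mod n). Compute each cross term:
  (6)(5) − (3)(4) = 18
  (3)(4) − (0)(5) = 12
  (0)(-5) − (-5)(4) = 20
  (-5)(-2) − (3)(-5) = 25
  (3)(-1) − (6)(-2) = 9
  (6)(4) − (6)(-1) = 30
Sum = 114, so (signed) Area = 114/2 = 57, |Area| = 57.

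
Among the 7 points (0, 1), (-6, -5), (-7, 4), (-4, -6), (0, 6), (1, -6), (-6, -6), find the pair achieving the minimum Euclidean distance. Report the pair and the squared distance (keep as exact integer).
Pair = ((-6, -5), (-6, -6)); squared distance = 1

Compute all C(7, 2) = 21 pairwise squared distances (x_i − x_j)² + (y_i − y_j)². The minimum is 1, attained by the pair ((-6, -5), (-6, -6)).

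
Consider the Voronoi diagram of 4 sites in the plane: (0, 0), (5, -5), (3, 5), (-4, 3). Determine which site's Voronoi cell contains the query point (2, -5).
Nearest site = (5, -5)

The Voronoi cell of site s contains exactly those query points closer to s than to any other site. Compute squared distances from q = (2, -5) to each site:
  (5 − 2)² + (-5 − -5)² = 9
  (0 − 2)² + (0 − -5)² = 29
  (-4 − 2)² + (3 − -5)² = 100
  (3 − 2)² + (5 − -5)² = 101
Minimum is attained by (5, -5), so q lies in its Voronoi cell.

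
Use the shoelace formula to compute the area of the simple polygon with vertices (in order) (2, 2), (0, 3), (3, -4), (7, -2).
Area = 37/2

Shoelace formula: Area = (1/2) |Σ_i (x_i · y_{i+1} − x_{i+1} · y_i)| (indices mod n). Compute each cross term:
  (2)(3) − (0)(2) = 6
  (0)(-4) − (3)(3) = -9
  (3)(-2) − (7)(-4) = 22
  (7)(2) − (2)(-2) = 18
Sum = 37, so (signed) Area = 37/2 = 37/2, |Area| = 37/2.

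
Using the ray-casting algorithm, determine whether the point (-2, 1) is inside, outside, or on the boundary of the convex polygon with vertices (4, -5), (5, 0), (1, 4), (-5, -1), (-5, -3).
The point (-2, 1) lies strictly inside the polygon

Cast a horizontal ray to the right from the query point and count how many polygon edges it crosses (each edge strictly once or zero times, handled with the usual half-open convention). 
Parity of crossings → odd ⇒ inside.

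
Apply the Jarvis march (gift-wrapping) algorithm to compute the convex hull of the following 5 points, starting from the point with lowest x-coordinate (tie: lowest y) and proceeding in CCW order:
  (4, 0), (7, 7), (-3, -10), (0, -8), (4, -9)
Hull (CCW) = [(-3, -10), (4, -9), (7, 7)]

Jarvis march: at each step, from the current hull vertex p, select the next vertex q as the point such that every other point lies strictly to the left of (or on) the directed line p → q. (Equivalently: for every other point r, the cross product (q − p) × (r − p) ≥ 0.)
Starting point (lowest x, tie lowest y): (-3, -10). Wrap until returning to start. Resulting hull: (-3, -10), (4, -9), (7, 7).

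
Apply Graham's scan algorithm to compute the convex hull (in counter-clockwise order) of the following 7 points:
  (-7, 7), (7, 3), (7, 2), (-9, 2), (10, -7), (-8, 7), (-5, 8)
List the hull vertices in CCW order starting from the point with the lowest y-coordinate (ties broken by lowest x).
Hull (CCW) = [(10, -7), (7, 3), (-5, 8), (-8, 7), (-9, 2)]

Graham scan procedure:
  1. Find the pivot p₀ = point with lowest y (tie → lowest x): (10, -7).
  2. Sort the remaining points by polar angle around p₀.
  3. Walk through sorted points, maintaining a stack; pop the top while the last three entries make a non-left turn (cross product ≤ 0).
  4. Final stack is the convex hull in CCW order: (10, -7), (7, 3), (-5, 8), (-8, 7), (-9, 2).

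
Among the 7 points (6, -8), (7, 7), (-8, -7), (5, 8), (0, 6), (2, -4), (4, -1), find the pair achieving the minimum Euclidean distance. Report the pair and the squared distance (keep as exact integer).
Pair = ((7, 7), (5, 8)); squared distance = 5

Compute all C(7, 2) = 21 pairwise squared distances (x_i − x_j)² + (y_i − y_j)². The minimum is 5, attained by the pair ((7, 7), (5, 8)).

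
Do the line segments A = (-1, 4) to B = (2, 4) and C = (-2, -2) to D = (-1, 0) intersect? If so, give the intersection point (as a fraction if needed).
No (intersection of containing lines falls outside at least one segment)

Parametrize and solve: t = 2/3, s = 3. At least one of these is outside [0, 1], so the segments do not intersect.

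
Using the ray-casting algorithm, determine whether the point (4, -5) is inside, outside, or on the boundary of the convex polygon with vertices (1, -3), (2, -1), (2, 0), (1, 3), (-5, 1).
The point (4, -5) lies strictly outside the polygon

Cast a horizontal ray to the right from the query point and count how many polygon edges it crosses (each edge strictly once or zero times, handled with the usual half-open convention). 
Parity of crossings → even ⇒ outside.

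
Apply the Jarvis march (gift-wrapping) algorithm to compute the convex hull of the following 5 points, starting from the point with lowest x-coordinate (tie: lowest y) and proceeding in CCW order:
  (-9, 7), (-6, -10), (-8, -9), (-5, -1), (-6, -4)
Hull (CCW) = [(-9, 7), (-8, -9), (-6, -10), (-5, -1)]

Jarvis march: at each step, from the current hull vertex p, select the next vertex q as the point such that every other point lies strictly to the left of (or on) the directed line p → q. (Equivalently: for every other point r, the cross product (q − p) × (r − p) ≥ 0.)
Starting point (lowest x, tie lowest y): (-9, 7). Wrap until returning to start. Resulting hull: (-9, 7), (-8, -9), (-6, -10), (-5, -1).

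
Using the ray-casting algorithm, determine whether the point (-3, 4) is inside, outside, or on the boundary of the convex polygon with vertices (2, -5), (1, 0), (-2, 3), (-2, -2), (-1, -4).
The point (-3, 4) lies strictly outside the polygon

Cast a horizontal ray to the right from the query point and count how many polygon edges it crosses (each edge strictly once or zero times, handled with the usual half-open convention). 
Parity of crossings → even ⇒ outside.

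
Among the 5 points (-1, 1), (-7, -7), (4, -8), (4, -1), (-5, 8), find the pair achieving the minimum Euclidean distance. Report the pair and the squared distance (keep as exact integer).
Pair = ((-1, 1), (4, -1)); squared distance = 29

Compute all C(5, 2) = 10 pairwise squared distances (x_i − x_j)² + (y_i − y_j)². The minimum is 29, attained by the pair ((-1, 1), (4, -1)).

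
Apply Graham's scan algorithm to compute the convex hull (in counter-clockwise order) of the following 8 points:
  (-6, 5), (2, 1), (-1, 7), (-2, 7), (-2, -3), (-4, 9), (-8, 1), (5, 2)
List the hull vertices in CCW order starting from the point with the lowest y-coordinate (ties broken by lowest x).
Hull (CCW) = [(-2, -3), (5, 2), (-1, 7), (-4, 9), (-8, 1)]

Graham scan procedure:
  1. Find the pivot p₀ = point with lowest y (tie → lowest x): (-2, -3).
  2. Sort the remaining points by polar angle around p₀.
  3. Walk through sorted points, maintaining a stack; pop the top while the last three entries make a non-left turn (cross product ≤ 0).
  4. Final stack is the convex hull in CCW order: (-2, -3), (5, 2), (-1, 7), (-4, 9), (-8, 1).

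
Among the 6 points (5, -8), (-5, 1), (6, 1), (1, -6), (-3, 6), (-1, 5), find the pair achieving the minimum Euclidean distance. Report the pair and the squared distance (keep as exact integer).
Pair = ((-3, 6), (-1, 5)); squared distance = 5

Compute all C(6, 2) = 15 pairwise squared distances (x_i − x_j)² + (y_i − y_j)². The minimum is 5, attained by the pair ((-3, 6), (-1, 5)).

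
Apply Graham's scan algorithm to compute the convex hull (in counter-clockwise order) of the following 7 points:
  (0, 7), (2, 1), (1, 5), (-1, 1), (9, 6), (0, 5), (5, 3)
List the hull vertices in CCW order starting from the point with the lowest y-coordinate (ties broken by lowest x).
Hull (CCW) = [(-1, 1), (2, 1), (5, 3), (9, 6), (0, 7)]

Graham scan procedure:
  1. Find the pivot p₀ = point with lowest y (tie → lowest x): (-1, 1).
  2. Sort the remaining points by polar angle around p₀.
  3. Walk through sorted points, maintaining a stack; pop the top while the last three entries make a non-left turn (cross product ≤ 0).
  4. Final stack is the convex hull in CCW order: (-1, 1), (2, 1), (5, 3), (9, 6), (0, 7).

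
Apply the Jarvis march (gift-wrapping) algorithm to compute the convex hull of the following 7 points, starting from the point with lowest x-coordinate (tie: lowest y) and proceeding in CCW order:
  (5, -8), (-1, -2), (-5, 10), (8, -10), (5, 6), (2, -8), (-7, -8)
Hull (CCW) = [(-7, -8), (8, -10), (5, 6), (-5, 10)]

Jarvis march: at each step, from the current hull vertex p, select the next vertex q as the point such that every other point lies strictly to the left of (or on) the directed line p → q. (Equivalently: for every other point r, the cross product (q − p) × (r − p) ≥ 0.)
Starting point (lowest x, tie lowest y): (-7, -8). Wrap until returning to start. Resulting hull: (-7, -8), (8, -10), (5, 6), (-5, 10).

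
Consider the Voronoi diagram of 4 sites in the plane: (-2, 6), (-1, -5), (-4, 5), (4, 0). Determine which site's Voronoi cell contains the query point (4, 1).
Nearest site = (4, 0)

The Voronoi cell of site s contains exactly those query points closer to s than to any other site. Compute squared distances from q = (4, 1) to each site:
  (4 − 4)² + (0 − 1)² = 1
  (-2 − 4)² + (6 − 1)² = 61
  (-1 − 4)² + (-5 − 1)² = 61
  (-4 − 4)² + (5 − 1)² = 80
Minimum is attained by (4, 0), so q lies in its Voronoi cell.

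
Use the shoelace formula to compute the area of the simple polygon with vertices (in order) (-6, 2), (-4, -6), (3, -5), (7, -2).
Area = 113/2

Shoelace formula: Area = (1/2) |Σ_i (x_i · y_{i+1} − x_{i+1} · y_i)| (indices mod n). Compute each cross term:
  (-6)(-6) − (-4)(2) = 44
  (-4)(-5) − (3)(-6) = 38
  (3)(-2) − (7)(-5) = 29
  (7)(2) − (-6)(-2) = 2
Sum = 113, so (signed) Area = 113/2 = 113/2, |Area| = 113/2.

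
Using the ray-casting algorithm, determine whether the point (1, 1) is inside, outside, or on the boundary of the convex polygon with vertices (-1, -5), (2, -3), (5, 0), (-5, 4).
The point (1, 1) lies strictly inside the polygon

Cast a horizontal ray to the right from the query point and count how many polygon edges it crosses (each edge strictly once or zero times, handled with the usual half-open convention). 
Parity of crossings → odd ⇒ inside.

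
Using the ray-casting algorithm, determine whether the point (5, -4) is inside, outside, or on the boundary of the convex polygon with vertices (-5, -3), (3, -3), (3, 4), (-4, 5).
The point (5, -4) lies strictly outside the polygon

Cast a horizontal ray to the right from the query point and count how many polygon edges it crosses (each edge strictly once or zero times, handled with the usual half-open convention). 
Parity of crossings → even ⇒ outside.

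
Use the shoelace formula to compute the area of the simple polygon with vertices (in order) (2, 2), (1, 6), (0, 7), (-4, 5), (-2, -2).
Area = 63/2

Shoelace formula: Area = (1/2) |Σ_i (x_i · y_{i+1} − x_{i+1} · y_i)| (indices mod n). Compute each cross term:
  (2)(6) − (1)(2) = 10
  (1)(7) − (0)(6) = 7
  (0)(5) − (-4)(7) = 28
  (-4)(-2) − (-2)(5) = 18
  (-2)(2) − (2)(-2) = 0
Sum = 63, so (signed) Area = 63/2 = 63/2, |Area| = 63/2.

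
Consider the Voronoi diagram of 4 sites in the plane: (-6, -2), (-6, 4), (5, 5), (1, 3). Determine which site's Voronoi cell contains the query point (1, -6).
Nearest site = (-6, -2)

The Voronoi cell of site s contains exactly those query points closer to s than to any other site. Compute squared distances from q = (1, -6) to each site:
  (-6 − 1)² + (-2 − -6)² = 65
  (1 − 1)² + (3 − -6)² = 81
  (5 − 1)² + (5 − -6)² = 137
  (-6 − 1)² + (4 − -6)² = 149
Minimum is attained by (-6, -2), so q lies in its Voronoi cell.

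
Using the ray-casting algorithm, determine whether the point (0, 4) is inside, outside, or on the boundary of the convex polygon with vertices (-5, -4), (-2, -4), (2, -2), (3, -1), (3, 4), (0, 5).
The point (0, 4) lies strictly inside the polygon

Cast a horizontal ray to the right from the query point and count how many polygon edges it crosses (each edge strictly once or zero times, handled with the usual half-open convention). 
Parity of crossings → odd ⇒ inside.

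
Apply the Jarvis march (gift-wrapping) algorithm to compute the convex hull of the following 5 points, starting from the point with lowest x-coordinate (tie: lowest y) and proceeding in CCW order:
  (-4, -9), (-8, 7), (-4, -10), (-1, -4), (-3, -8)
Hull (CCW) = [(-8, 7), (-4, -10), (-1, -4)]

Jarvis march: at each step, from the current hull vertex p, select the next vertex q as the point such that every other point lies strictly to the left of (or on) the directed line p → q. (Equivalently: for every other point r, the cross product (q − p) × (r − p) ≥ 0.)
Starting point (lowest x, tie lowest y): (-8, 7). Wrap until returning to start. Resulting hull: (-8, 7), (-4, -10), (-1, -4).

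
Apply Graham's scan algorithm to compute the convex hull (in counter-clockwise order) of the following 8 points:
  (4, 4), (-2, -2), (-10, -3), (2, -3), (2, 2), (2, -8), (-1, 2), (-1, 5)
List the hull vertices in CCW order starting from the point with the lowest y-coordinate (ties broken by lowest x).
Hull (CCW) = [(2, -8), (4, 4), (-1, 5), (-10, -3)]

Graham scan procedure:
  1. Find the pivot p₀ = point with lowest y (tie → lowest x): (2, -8).
  2. Sort the remaining points by polar angle around p₀.
  3. Walk through sorted points, maintaining a stack; pop the top while the last three entries make a non-left turn (cross product ≤ 0).
  4. Final stack is the convex hull in CCW order: (2, -8), (4, 4), (-1, 5), (-10, -3).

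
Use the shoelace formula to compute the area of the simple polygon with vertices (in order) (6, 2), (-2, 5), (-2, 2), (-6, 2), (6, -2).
Area = 36

Shoelace formula: Area = (1/2) |Σ_i (x_i · y_{i+1} − x_{i+1} · y_i)| (indices mod n). Compute each cross term:
  (6)(5) − (-2)(2) = 34
  (-2)(2) − (-2)(5) = 6
  (-2)(2) − (-6)(2) = 8
  (-6)(-2) − (6)(2) = 0
  (6)(2) − (6)(-2) = 24
Sum = 72, so (signed) Area = 72/2 = 36, |Area| = 36.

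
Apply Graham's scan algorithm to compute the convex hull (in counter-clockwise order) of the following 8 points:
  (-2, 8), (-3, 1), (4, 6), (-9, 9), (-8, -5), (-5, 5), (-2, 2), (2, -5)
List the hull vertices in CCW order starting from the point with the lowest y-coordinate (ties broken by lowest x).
Hull (CCW) = [(-8, -5), (2, -5), (4, 6), (-2, 8), (-9, 9)]

Graham scan procedure:
  1. Find the pivot p₀ = point with lowest y (tie → lowest x): (-8, -5).
  2. Sort the remaining points by polar angle around p₀.
  3. Walk through sorted points, maintaining a stack; pop the top while the last three entries make a non-left turn (cross product ≤ 0).
  4. Final stack is the convex hull in CCW order: (-8, -5), (2, -5), (4, 6), (-2, 8), (-9, 9).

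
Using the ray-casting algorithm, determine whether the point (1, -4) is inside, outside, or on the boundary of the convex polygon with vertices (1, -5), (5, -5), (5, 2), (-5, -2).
The point (1, -4) lies strictly inside the polygon

Cast a horizontal ray to the right from the query point and count how many polygon edges it crosses (each edge strictly once or zero times, handled with the usual half-open convention). 
Parity of crossings → odd ⇒ inside.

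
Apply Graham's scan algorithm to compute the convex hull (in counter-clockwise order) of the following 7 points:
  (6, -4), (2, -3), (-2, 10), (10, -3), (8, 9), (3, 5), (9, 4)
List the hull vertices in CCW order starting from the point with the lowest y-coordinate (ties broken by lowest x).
Hull (CCW) = [(6, -4), (10, -3), (9, 4), (8, 9), (-2, 10), (2, -3)]

Graham scan procedure:
  1. Find the pivot p₀ = point with lowest y (tie → lowest x): (6, -4).
  2. Sort the remaining points by polar angle around p₀.
  3. Walk through sorted points, maintaining a stack; pop the top while the last three entries make a non-left turn (cross product ≤ 0).
  4. Final stack is the convex hull in CCW order: (6, -4), (10, -3), (9, 4), (8, 9), (-2, 10), (2, -3).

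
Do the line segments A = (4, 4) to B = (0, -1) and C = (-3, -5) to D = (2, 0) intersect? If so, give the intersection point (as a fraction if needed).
No (intersection of containing lines falls outside at least one segment)

Parametrize and solve: t = 2, s = -1/5. At least one of these is outside [0, 1], so the segments do not intersect.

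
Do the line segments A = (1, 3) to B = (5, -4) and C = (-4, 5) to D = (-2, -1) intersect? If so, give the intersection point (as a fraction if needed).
No (intersection of containing lines falls outside at least one segment)

Parametrize and solve: t = -13/5, s = -27/10. At least one of these is outside [0, 1], so the segments do not intersect.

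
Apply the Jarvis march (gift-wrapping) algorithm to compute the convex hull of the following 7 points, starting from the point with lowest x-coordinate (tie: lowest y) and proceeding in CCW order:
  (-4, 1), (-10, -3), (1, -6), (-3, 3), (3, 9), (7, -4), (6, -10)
Hull (CCW) = [(-10, -3), (6, -10), (7, -4), (3, 9)]

Jarvis march: at each step, from the current hull vertex p, select the next vertex q as the point such that every other point lies strictly to the left of (or on) the directed line p → q. (Equivalently: for every other point r, the cross product (q − p) × (r − p) ≥ 0.)
Starting point (lowest x, tie lowest y): (-10, -3). Wrap until returning to start. Resulting hull: (-10, -3), (6, -10), (7, -4), (3, 9).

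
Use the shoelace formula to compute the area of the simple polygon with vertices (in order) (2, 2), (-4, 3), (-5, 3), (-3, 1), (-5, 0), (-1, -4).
Area = 26

Shoelace formula: Area = (1/2) |Σ_i (x_i · y_{i+1} − x_{i+1} · y_i)| (indices mod n). Compute each cross term:
  (2)(3) − (-4)(2) = 14
  (-4)(3) − (-5)(3) = 3
  (-5)(1) − (-3)(3) = 4
  (-3)(0) − (-5)(1) = 5
  (-5)(-4) − (-1)(0) = 20
  (-1)(2) − (2)(-4) = 6
Sum = 52, so (signed) Area = 52/2 = 26, |Area| = 26.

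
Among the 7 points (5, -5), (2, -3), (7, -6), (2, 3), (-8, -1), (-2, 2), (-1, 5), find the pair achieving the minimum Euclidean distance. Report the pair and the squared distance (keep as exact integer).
Pair = ((5, -5), (7, -6)); squared distance = 5

Compute all C(7, 2) = 21 pairwise squared distances (x_i − x_j)² + (y_i − y_j)². The minimum is 5, attained by the pair ((5, -5), (7, -6)).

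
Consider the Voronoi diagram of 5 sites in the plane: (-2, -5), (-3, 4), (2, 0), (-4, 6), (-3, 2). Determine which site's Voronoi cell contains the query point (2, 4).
Nearest site = (2, 0)

The Voronoi cell of site s contains exactly those query points closer to s than to any other site. Compute squared distances from q = (2, 4) to each site:
  (2 − 2)² + (0 − 4)² = 16
  (-3 − 2)² + (4 − 4)² = 25
  (-3 − 2)² + (2 − 4)² = 29
  (-4 − 2)² + (6 − 4)² = 40
  (-2 − 2)² + (-5 − 4)² = 97
Minimum is attained by (2, 0), so q lies in its Voronoi cell.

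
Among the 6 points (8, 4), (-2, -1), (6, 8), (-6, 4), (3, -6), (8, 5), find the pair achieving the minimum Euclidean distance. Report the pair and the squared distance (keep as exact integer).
Pair = ((8, 4), (8, 5)); squared distance = 1

Compute all C(6, 2) = 15 pairwise squared distances (x_i − x_j)² + (y_i − y_j)². The minimum is 1, attained by the pair ((8, 4), (8, 5)).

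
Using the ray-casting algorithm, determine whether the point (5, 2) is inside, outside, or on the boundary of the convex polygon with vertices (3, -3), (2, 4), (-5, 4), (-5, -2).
The point (5, 2) lies strictly outside the polygon

Cast a horizontal ray to the right from the query point and count how many polygon edges it crosses (each edge strictly once or zero times, handled with the usual half-open convention). 
Parity of crossings → even ⇒ outside.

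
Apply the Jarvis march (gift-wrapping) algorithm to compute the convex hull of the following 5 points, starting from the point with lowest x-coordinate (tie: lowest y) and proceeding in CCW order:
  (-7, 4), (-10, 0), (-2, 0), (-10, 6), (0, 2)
Hull (CCW) = [(-10, 0), (-2, 0), (0, 2), (-10, 6)]

Jarvis march: at each step, from the current hull vertex p, select the next vertex q as the point such that every other point lies strictly to the left of (or on) the directed line p → q. (Equivalently: for every other point r, the cross product (q − p) × (r − p) ≥ 0.)
Starting point (lowest x, tie lowest y): (-10, 0). Wrap until returning to start. Resulting hull: (-10, 0), (-2, 0), (0, 2), (-10, 6).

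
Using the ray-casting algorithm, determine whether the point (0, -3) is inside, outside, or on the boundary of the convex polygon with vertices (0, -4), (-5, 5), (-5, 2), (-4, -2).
The point (0, -3) lies strictly outside the polygon

Cast a horizontal ray to the right from the query point and count how many polygon edges it crosses (each edge strictly once or zero times, handled with the usual half-open convention). 
Parity of crossings → even ⇒ outside.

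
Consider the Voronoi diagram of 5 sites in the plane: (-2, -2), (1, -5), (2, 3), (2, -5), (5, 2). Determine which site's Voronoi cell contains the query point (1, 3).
Nearest site = (2, 3)

The Voronoi cell of site s contains exactly those query points closer to s than to any other site. Compute squared distances from q = (1, 3) to each site:
  (2 − 1)² + (3 − 3)² = 1
  (5 − 1)² + (2 − 3)² = 17
  (-2 − 1)² + (-2 − 3)² = 34
  (1 − 1)² + (-5 − 3)² = 64
  (2 − 1)² + (-5 − 3)² = 65
Minimum is attained by (2, 3), so q lies in its Voronoi cell.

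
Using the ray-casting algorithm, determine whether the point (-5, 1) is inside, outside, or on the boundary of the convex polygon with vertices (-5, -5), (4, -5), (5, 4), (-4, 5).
The point (-5, 1) lies strictly outside the polygon

Cast a horizontal ray to the right from the query point and count how many polygon edges it crosses (each edge strictly once or zero times, handled with the usual half-open convention). 
Parity of crossings → even ⇒ outside.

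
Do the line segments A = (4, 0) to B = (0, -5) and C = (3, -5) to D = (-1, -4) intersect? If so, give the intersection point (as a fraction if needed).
Yes; intersection at (1/2, -35/8) (t = 7/8 on AB, s = 5/8 on CD)

Parametrize AB as A + t(B − A) = (4 + -4 t, 0 + -5 t) and CD as C + s(D − C) = (3 + -4 s, -5 + 1 s). Solve the linear system for (t, s). Determinant = 24 ≠ 0, so a unique intersection of the containing lines exists. Solution: t = 7/8, s = 5/8 — both in [0, 1], so the segments cross. Intersection point: (1/2, -35/8).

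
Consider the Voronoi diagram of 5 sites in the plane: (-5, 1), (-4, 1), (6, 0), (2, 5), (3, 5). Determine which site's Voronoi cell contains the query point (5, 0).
Nearest site = (6, 0)

The Voronoi cell of site s contains exactly those query points closer to s than to any other site. Compute squared distances from q = (5, 0) to each site:
  (6 − 5)² + (0 − 0)² = 1
  (3 − 5)² + (5 − 0)² = 29
  (2 − 5)² + (5 − 0)² = 34
  (-4 − 5)² + (1 − 0)² = 82
  (-5 − 5)² + (1 − 0)² = 101
Minimum is attained by (6, 0), so q lies in its Voronoi cell.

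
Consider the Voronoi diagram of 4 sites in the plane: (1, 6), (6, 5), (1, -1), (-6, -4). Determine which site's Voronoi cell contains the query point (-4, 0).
Nearest site = (-6, -4)

The Voronoi cell of site s contains exactly those query points closer to s than to any other site. Compute squared distances from q = (-4, 0) to each site:
  (-6 − -4)² + (-4 − 0)² = 20
  (1 − -4)² + (-1 − 0)² = 26
  (1 − -4)² + (6 − 0)² = 61
  (6 − -4)² + (5 − 0)² = 125
Minimum is attained by (-6, -4), so q lies in its Voronoi cell.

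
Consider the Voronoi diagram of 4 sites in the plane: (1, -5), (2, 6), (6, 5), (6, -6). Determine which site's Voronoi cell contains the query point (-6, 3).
Nearest site = (2, 6)

The Voronoi cell of site s contains exactly those query points closer to s than to any other site. Compute squared distances from q = (-6, 3) to each site:
  (2 − -6)² + (6 − 3)² = 73
  (1 − -6)² + (-5 − 3)² = 113
  (6 − -6)² + (5 − 3)² = 148
  (6 − -6)² + (-6 − 3)² = 225
Minimum is attained by (2, 6), so q lies in its Voronoi cell.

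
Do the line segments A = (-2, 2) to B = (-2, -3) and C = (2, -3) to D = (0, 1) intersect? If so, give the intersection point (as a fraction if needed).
No (intersection of containing lines falls outside at least one segment)

Parametrize and solve: t = -3/5, s = 2. At least one of these is outside [0, 1], so the segments do not intersect.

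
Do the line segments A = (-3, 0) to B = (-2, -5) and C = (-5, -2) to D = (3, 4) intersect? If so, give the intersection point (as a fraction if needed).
Yes; intersection at (-67/23, -10/23) (t = 2/23 on AB, s = 6/23 on CD)

Parametrize AB as A + t(B − A) = (-3 + 1 t, 0 + -5 t) and CD as C + s(D − C) = (-5 + 8 s, -2 + 6 s). Solve the linear system for (t, s). Determinant = -46 ≠ 0, so a unique intersection of the containing lines exists. Solution: t = 2/23, s = 6/23 — both in [0, 1], so the segments cross. Intersection point: (-67/23, -10/23).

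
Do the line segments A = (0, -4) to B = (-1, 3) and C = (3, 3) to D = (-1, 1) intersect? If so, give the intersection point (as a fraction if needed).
Yes; intersection at (-11/15, 17/15) (t = 11/15 on AB, s = 14/15 on CD)

Parametrize AB as A + t(B − A) = (0 + -1 t, -4 + 7 t) and CD as C + s(D − C) = (3 + -4 s, 3 + -2 s). Solve the linear system for (t, s). Determinant = -30 ≠ 0, so a unique intersection of the containing lines exists. Solution: t = 11/15, s = 14/15 — both in [0, 1], so the segments cross. Intersection point: (-11/15, 17/15).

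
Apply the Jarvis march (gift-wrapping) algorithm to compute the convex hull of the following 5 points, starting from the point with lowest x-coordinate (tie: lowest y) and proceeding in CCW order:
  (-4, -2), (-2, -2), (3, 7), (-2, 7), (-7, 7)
Hull (CCW) = [(-7, 7), (-4, -2), (-2, -2), (3, 7)]

Jarvis march: at each step, from the current hull vertex p, select the next vertex q as the point such that every other point lies strictly to the left of (or on) the directed line p → q. (Equivalently: for every other point r, the cross product (q − p) × (r − p) ≥ 0.)
Starting point (lowest x, tie lowest y): (-7, 7). Wrap until returning to start. Resulting hull: (-7, 7), (-4, -2), (-2, -2), (3, 7).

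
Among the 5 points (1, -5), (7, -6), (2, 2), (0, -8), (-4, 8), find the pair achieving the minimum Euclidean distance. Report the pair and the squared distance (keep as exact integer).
Pair = ((1, -5), (0, -8)); squared distance = 10

Compute all C(5, 2) = 10 pairwise squared distances (x_i − x_j)² + (y_i − y_j)². The minimum is 10, attained by the pair ((1, -5), (0, -8)).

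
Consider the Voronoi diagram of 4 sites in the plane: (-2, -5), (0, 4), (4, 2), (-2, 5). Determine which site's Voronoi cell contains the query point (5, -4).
Nearest site = (4, 2)

The Voronoi cell of site s contains exactly those query points closer to s than to any other site. Compute squared distances from q = (5, -4) to each site:
  (4 − 5)² + (2 − -4)² = 37
  (-2 − 5)² + (-5 − -4)² = 50
  (0 − 5)² + (4 − -4)² = 89
  (-2 − 5)² + (5 − -4)² = 130
Minimum is attained by (4, 2), so q lies in its Voronoi cell.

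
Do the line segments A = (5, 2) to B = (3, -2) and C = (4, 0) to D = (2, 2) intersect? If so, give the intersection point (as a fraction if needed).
Yes; intersection at (4, 0) (t = 1/2 on AB, s = 0 on CD)

Parametrize AB as A + t(B − A) = (5 + -2 t, 2 + -4 t) and CD as C + s(D − C) = (4 + -2 s, 0 + 2 s). Solve the linear system for (t, s). Determinant = 12 ≠ 0, so a unique intersection of the containing lines exists. Solution: t = 1/2, s = 0 — both in [0, 1], so the segments cross. Intersection point: (4, 0).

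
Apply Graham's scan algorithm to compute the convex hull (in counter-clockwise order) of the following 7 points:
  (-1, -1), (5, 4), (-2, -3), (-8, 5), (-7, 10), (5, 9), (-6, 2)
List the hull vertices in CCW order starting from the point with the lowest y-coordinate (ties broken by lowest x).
Hull (CCW) = [(-2, -3), (5, 4), (5, 9), (-7, 10), (-8, 5), (-6, 2)]

Graham scan procedure:
  1. Find the pivot p₀ = point with lowest y (tie → lowest x): (-2, -3).
  2. Sort the remaining points by polar angle around p₀.
  3. Walk through sorted points, maintaining a stack; pop the top while the last three entries make a non-left turn (cross product ≤ 0).
  4. Final stack is the convex hull in CCW order: (-2, -3), (5, 4), (5, 9), (-7, 10), (-8, 5), (-6, 2).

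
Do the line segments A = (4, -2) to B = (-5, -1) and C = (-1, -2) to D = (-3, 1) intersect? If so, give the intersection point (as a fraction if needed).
Yes; intersection at (-7/5, -7/5) (t = 3/5 on AB, s = 1/5 on CD)

Parametrize AB as A + t(B − A) = (4 + -9 t, -2 + 1 t) and CD as C + s(D − C) = (-1 + -2 s, -2 + 3 s). Solve the linear system for (t, s). Determinant = 25 ≠ 0, so a unique intersection of the containing lines exists. Solution: t = 3/5, s = 1/5 — both in [0, 1], so the segments cross. Intersection point: (-7/5, -7/5).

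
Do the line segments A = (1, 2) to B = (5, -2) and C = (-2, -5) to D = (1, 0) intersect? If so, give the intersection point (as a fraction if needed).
No (intersection of containing lines falls outside at least one segment)

Parametrize and solve: t = 3/16, s = 5/4. At least one of these is outside [0, 1], so the segments do not intersect.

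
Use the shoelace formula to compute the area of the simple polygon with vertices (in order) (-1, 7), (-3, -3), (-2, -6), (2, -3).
Area = 65/2

Shoelace formula: Area = (1/2) |Σ_i (x_i · y_{i+1} − x_{i+1} · y_i)| (indices mod n). Compute each cross term:
  (-1)(-3) − (-3)(7) = 24
  (-3)(-6) − (-2)(-3) = 12
  (-2)(-3) − (2)(-6) = 18
  (2)(7) − (-1)(-3) = 11
Sum = 65, so (signed) Area = 65/2 = 65/2, |Area| = 65/2.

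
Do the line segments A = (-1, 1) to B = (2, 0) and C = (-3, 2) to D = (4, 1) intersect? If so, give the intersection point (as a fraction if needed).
No (intersection of containing lines falls outside at least one segment)

Parametrize and solve: t = -5/4, s = -1/4. At least one of these is outside [0, 1], so the segments do not intersect.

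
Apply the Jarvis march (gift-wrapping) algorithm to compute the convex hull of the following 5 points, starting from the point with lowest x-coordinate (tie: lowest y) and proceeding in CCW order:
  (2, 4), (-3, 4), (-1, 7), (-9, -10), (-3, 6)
Hull (CCW) = [(-9, -10), (2, 4), (-1, 7), (-3, 6)]

Jarvis march: at each step, from the current hull vertex p, select the next vertex q as the point such that every other point lies strictly to the left of (or on) the directed line p → q. (Equivalently: for every other point r, the cross product (q − p) × (r − p) ≥ 0.)
Starting point (lowest x, tie lowest y): (-9, -10). Wrap until returning to start. Resulting hull: (-9, -10), (2, 4), (-1, 7), (-3, 6).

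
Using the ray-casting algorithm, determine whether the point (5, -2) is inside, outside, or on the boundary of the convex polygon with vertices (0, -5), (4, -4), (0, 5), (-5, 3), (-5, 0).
The point (5, -2) lies strictly outside the polygon

Cast a horizontal ray to the right from the query point and count how many polygon edges it crosses (each edge strictly once or zero times, handled with the usual half-open convention). 
Parity of crossings → even ⇒ outside.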